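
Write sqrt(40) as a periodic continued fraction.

Write x_i = (sqrt(40) + m_i)/d_i with (m_0, d_0) = (0, 1). a_0 = floor(sqrt(40)) = 6, since 6^2 = 36 <= 40 < 49 = 7^2.
Iterate m_{i+1} = d_i*a_i - m_i, d_{i+1} = (40 - m_{i+1}^2)/d_i, a_{i+1} = floor((a_0 + m_{i+1})/d_{i+1}):
  m_1 = 1*6 - 0 = 6, d_1 = (40 - 6^2)/1 = 4/1 = 4, a_1 = floor((6 + 6)/4) = 3.
  m_2 = 4*3 - 6 = 6, d_2 = (40 - 6^2)/4 = 4/4 = 1, a_2 = floor((6 + 6)/1) = 12.
  m_3 = 1*12 - 6 = 6, d_3 = (40 - 6^2)/1 = 4/1 = 4: (m_3, d_3) = (m_1, d_1) = (6, 4), so from here the quotients repeat a_1, a_2; the period length is 2.
Hence the expansion of sqrt(40) is a_0 = 6 followed by the repeating block 3, 12 (period 2).

[6; (3, 12)]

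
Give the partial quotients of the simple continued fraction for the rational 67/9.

[7; 2, 4]

Run the Euclidean algorithm on 67 and 9; the successive quotients are the partial quotients a_0, a_1, ... (each step inverts the fractional part left over by the previous one):
  67 = 7*9 + 4, so a_0 = 7.
  9 = 2*4 + 1, so a_1 = 2.
  4 = 4*1 + 0, so a_2 = 4.
The remainder reaches 0 after 3 divisions, so the expansion has 3 partial quotients, read off in order.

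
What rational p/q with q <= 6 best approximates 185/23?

Expand x = 185/23 as a continued fraction with the Euclidean algorithm:
  185 = 8*23 + 1, so a_0 = 8.
  23 = 23*1 + 0, so a_1 = 23.
so x = [8; 23].
Convergents (p_i = a_i*p_{i-1} + p_{i-2}, q_i = a_i*q_{i-1} + q_{i-2} with p_{-2}=0, p_{-1}=1, q_{-2}=1, q_{-1}=0), until the denominator exceeds 6:
  i=0: a_0=8, p_0 = 8*1 + 0 = 8, q_0 = 8*0 + 1 = 1.
  i=1: a_1=23, p_1 = 23*8 + 1 = 185, q_1 = 23*1 + 0 = 23.
q_1 = 23 > 6, so the last convergent with denominator <= 6 is p_0/q_0 = 8/1.
The closest fraction with denominator <= 6 is either p_0/q_0 or the intermediate fraction (k*p_0 + p_{-1})/(k*q_0 + q_{-1}) with the largest k >= 1 whose denominator stays <= 6; these approach x as k grows, and every other convergent or intermediate fraction in range is farther away.
Largest k: floor((6 - q_{-1})/q_0) = floor((6 - 0)/1) = 6 (using the seeds p_{-1} = 1, q_{-1} = 0).
That gives (6*8 + 1)/(6*1 + 0) = 49/6.
Compare the errors: |x - 8/1| = |185*1 - 8*23|/(23*1) = 1/23, and |x - 49/6| = |185*6 - 49*23|/(23*6) = 17/138.
Cross-multiplying, 1*138 = 138 < 391 = 17*23, so 1/23 is smaller: the convergent 8/1 is closer to x than 49/6.

8/1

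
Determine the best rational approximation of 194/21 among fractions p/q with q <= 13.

120/13

Expand x = 194/21 as a continued fraction with the Euclidean algorithm:
  194 = 9*21 + 5, so a_0 = 9.
  21 = 4*5 + 1, so a_1 = 4.
  5 = 5*1 + 0, so a_2 = 5.
so x = [9; 4, 5].
Convergents (p_i = a_i*p_{i-1} + p_{i-2}, q_i = a_i*q_{i-1} + q_{i-2} with p_{-2}=0, p_{-1}=1, q_{-2}=1, q_{-1}=0), until the denominator exceeds 13:
  i=0: a_0=9, p_0 = 9*1 + 0 = 9, q_0 = 9*0 + 1 = 1.
  i=1: a_1=4, p_1 = 4*9 + 1 = 37, q_1 = 4*1 + 0 = 4.
  i=2: a_2=5, p_2 = 5*37 + 9 = 194, q_2 = 5*4 + 1 = 21.
q_2 = 21 > 13, so the last convergent with denominator <= 13 is p_1/q_1 = 37/4.
The closest fraction with denominator <= 13 is either p_1/q_1 or the intermediate fraction (k*p_1 + p_0)/(k*q_1 + q_0) with the largest k >= 1 whose denominator stays <= 13; these approach x as k grows, and every other convergent or intermediate fraction in range is farther away.
Largest k: floor((13 - q_0)/q_1) = floor((13 - 1)/4) = 3.
That gives (3*37 + 9)/(3*4 + 1) = 120/13.
Compare the errors: |x - 37/4| = |194*4 - 37*21|/(21*4) = 1/84, and |x - 120/13| = |194*13 - 120*21|/(21*13) = 2/273.
Cross-multiplying, 2*84 = 168 < 273 = 1*273, so 2/273 is smaller: the intermediate fraction 120/13 is closer to x than 37/4.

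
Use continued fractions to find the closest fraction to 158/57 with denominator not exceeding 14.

36/13

Expand x = 158/57 as a continued fraction with the Euclidean algorithm:
  158 = 2*57 + 44, so a_0 = 2.
  57 = 1*44 + 13, so a_1 = 1.
  44 = 3*13 + 5, so a_2 = 3.
  13 = 2*5 + 3, so a_3 = 2.
  5 = 1*3 + 2, so a_4 = 1.
  3 = 1*2 + 1, so a_5 = 1.
  2 = 2*1 + 0, so a_6 = 2.
so x = [2; 1, 3, 2, 1, 1, 2].
Convergents (p_i = a_i*p_{i-1} + p_{i-2}, q_i = a_i*q_{i-1} + q_{i-2} with p_{-2}=0, p_{-1}=1, q_{-2}=1, q_{-1}=0), until the denominator exceeds 14:
  i=0: a_0=2, p_0 = 2*1 + 0 = 2, q_0 = 2*0 + 1 = 1.
  i=1: a_1=1, p_1 = 1*2 + 1 = 3, q_1 = 1*1 + 0 = 1.
  i=2: a_2=3, p_2 = 3*3 + 2 = 11, q_2 = 3*1 + 1 = 4.
  i=3: a_3=2, p_3 = 2*11 + 3 = 25, q_3 = 2*4 + 1 = 9.
  i=4: a_4=1, p_4 = 1*25 + 11 = 36, q_4 = 1*9 + 4 = 13.
  i=5: a_5=1, p_5 = 1*36 + 25 = 61, q_5 = 1*13 + 9 = 22.
q_5 = 22 > 14, so the last convergent with denominator <= 14 is p_4/q_4 = 36/13.
The closest fraction with denominator <= 14 is either p_4/q_4 or the intermediate fraction (k*p_4 + p_3)/(k*q_4 + q_3) with the largest k >= 1 whose denominator stays <= 14; these approach x as k grows, and every other convergent or intermediate fraction in range is farther away.
Largest k: floor((14 - q_3)/q_4) = floor((14 - 9)/13) = 0.
Since k = 0, no intermediate fraction beyond p_4/q_4 has denominator <= 14, so the convergent 36/13 is the closest (its error is |158*13 - 36*57|/(57*13) = 2/741).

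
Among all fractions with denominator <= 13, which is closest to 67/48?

Expand x = 67/48 as a continued fraction with the Euclidean algorithm:
  67 = 1*48 + 19, so a_0 = 1.
  48 = 2*19 + 10, so a_1 = 2.
  19 = 1*10 + 9, so a_2 = 1.
  10 = 1*9 + 1, so a_3 = 1.
  9 = 9*1 + 0, so a_4 = 9.
so x = [1; 2, 1, 1, 9].
Convergents (p_i = a_i*p_{i-1} + p_{i-2}, q_i = a_i*q_{i-1} + q_{i-2} with p_{-2}=0, p_{-1}=1, q_{-2}=1, q_{-1}=0), until the denominator exceeds 13:
  i=0: a_0=1, p_0 = 1*1 + 0 = 1, q_0 = 1*0 + 1 = 1.
  i=1: a_1=2, p_1 = 2*1 + 1 = 3, q_1 = 2*1 + 0 = 2.
  i=2: a_2=1, p_2 = 1*3 + 1 = 4, q_2 = 1*2 + 1 = 3.
  i=3: a_3=1, p_3 = 1*4 + 3 = 7, q_3 = 1*3 + 2 = 5.
  i=4: a_4=9, p_4 = 9*7 + 4 = 67, q_4 = 9*5 + 3 = 48.
q_4 = 48 > 13, so the last convergent with denominator <= 13 is p_3/q_3 = 7/5.
The closest fraction with denominator <= 13 is either p_3/q_3 or the intermediate fraction (k*p_3 + p_2)/(k*q_3 + q_2) with the largest k >= 1 whose denominator stays <= 13; these approach x as k grows, and every other convergent or intermediate fraction in range is farther away.
Largest k: floor((13 - q_2)/q_3) = floor((13 - 3)/5) = 2.
That gives (2*7 + 4)/(2*5 + 3) = 18/13.
Compare the errors: |x - 7/5| = |67*5 - 7*48|/(48*5) = 1/240, and |x - 18/13| = |67*13 - 18*48|/(48*13) = 7/624.
Cross-multiplying, 1*624 = 624 < 1680 = 7*240, so 1/240 is smaller: the convergent 7/5 is closer to x than 18/13.

7/5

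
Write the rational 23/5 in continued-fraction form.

Run the Euclidean algorithm on 23 and 5; the successive quotients are the partial quotients a_0, a_1, ... (each step inverts the fractional part left over by the previous one):
  23 = 4*5 + 3, so a_0 = 4.
  5 = 1*3 + 2, so a_1 = 1.
  3 = 1*2 + 1, so a_2 = 1.
  2 = 2*1 + 0, so a_3 = 2.
The remainder reaches 0 after 4 divisions, so the expansion has 4 partial quotients, read off in order.

[4; 1, 1, 2]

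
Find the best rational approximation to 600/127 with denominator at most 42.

Expand x = 600/127 as a continued fraction with the Euclidean algorithm:
  600 = 4*127 + 92, so a_0 = 4.
  127 = 1*92 + 35, so a_1 = 1.
  92 = 2*35 + 22, so a_2 = 2.
  35 = 1*22 + 13, so a_3 = 1.
  22 = 1*13 + 9, so a_4 = 1.
  13 = 1*9 + 4, so a_5 = 1.
  9 = 2*4 + 1, so a_6 = 2.
  4 = 4*1 + 0, so a_7 = 4.
so x = [4; 1, 2, 1, 1, 1, 2, 4].
Convergents (p_i = a_i*p_{i-1} + p_{i-2}, q_i = a_i*q_{i-1} + q_{i-2} with p_{-2}=0, p_{-1}=1, q_{-2}=1, q_{-1}=0), until the denominator exceeds 42:
  i=0: a_0=4, p_0 = 4*1 + 0 = 4, q_0 = 4*0 + 1 = 1.
  i=1: a_1=1, p_1 = 1*4 + 1 = 5, q_1 = 1*1 + 0 = 1.
  i=2: a_2=2, p_2 = 2*5 + 4 = 14, q_2 = 2*1 + 1 = 3.
  i=3: a_3=1, p_3 = 1*14 + 5 = 19, q_3 = 1*3 + 1 = 4.
  i=4: a_4=1, p_4 = 1*19 + 14 = 33, q_4 = 1*4 + 3 = 7.
  i=5: a_5=1, p_5 = 1*33 + 19 = 52, q_5 = 1*7 + 4 = 11.
  i=6: a_6=2, p_6 = 2*52 + 33 = 137, q_6 = 2*11 + 7 = 29.
  i=7: a_7=4, p_7 = 4*137 + 52 = 600, q_7 = 4*29 + 11 = 127.
q_7 = 127 > 42, so the last convergent with denominator <= 42 is p_6/q_6 = 137/29.
The closest fraction with denominator <= 42 is either p_6/q_6 or the intermediate fraction (k*p_6 + p_5)/(k*q_6 + q_5) with the largest k >= 1 whose denominator stays <= 42; these approach x as k grows, and every other convergent or intermediate fraction in range is farther away.
Largest k: floor((42 - q_5)/q_6) = floor((42 - 11)/29) = 1.
That gives (1*137 + 52)/(1*29 + 11) = 189/40.
Compare the errors: |x - 137/29| = |600*29 - 137*127|/(127*29) = 1/3683, and |x - 189/40| = |600*40 - 189*127|/(127*40) = 3/5080.
Cross-multiplying, 1*5080 = 5080 < 11049 = 3*3683, so 1/3683 is smaller: the convergent 137/29 is closer to x than 189/40.

137/29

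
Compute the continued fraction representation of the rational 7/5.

Run the Euclidean algorithm on 7 and 5; the successive quotients are the partial quotients a_0, a_1, ... (each step inverts the fractional part left over by the previous one):
  7 = 1*5 + 2, so a_0 = 1.
  5 = 2*2 + 1, so a_1 = 2.
  2 = 2*1 + 0, so a_2 = 2.
The remainder reaches 0 after 3 divisions, so the expansion has 3 partial quotients, read off in order.

[1; 2, 2]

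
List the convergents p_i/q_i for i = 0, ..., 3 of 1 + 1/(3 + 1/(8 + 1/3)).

Using the convergent recurrence p_i = a_i*p_{i-1} + p_{i-2}, q_i = a_i*q_{i-1} + q_{i-2} with p_{-2}=0, p_{-1}=1, q_{-2}=1, q_{-1}=0:
  i=0: a_0=1, p_0 = 1*1 + 0 = 1, q_0 = 1*0 + 1 = 1.
  i=1: a_1=3, p_1 = 3*1 + 1 = 4, q_1 = 3*1 + 0 = 3.
  i=2: a_2=8, p_2 = 8*4 + 1 = 33, q_2 = 8*3 + 1 = 25.
  i=3: a_3=3, p_3 = 3*33 + 4 = 103, q_3 = 3*25 + 3 = 78.

1/1, 4/3, 33/25, 103/78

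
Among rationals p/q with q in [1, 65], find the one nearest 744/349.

Expand x = 744/349 as a continued fraction with the Euclidean algorithm:
  744 = 2*349 + 46, so a_0 = 2.
  349 = 7*46 + 27, so a_1 = 7.
  46 = 1*27 + 19, so a_2 = 1.
  27 = 1*19 + 8, so a_3 = 1.
  19 = 2*8 + 3, so a_4 = 2.
  8 = 2*3 + 2, so a_5 = 2.
  3 = 1*2 + 1, so a_6 = 1.
  2 = 2*1 + 0, so a_7 = 2.
so x = [2; 7, 1, 1, 2, 2, 1, 2].
Convergents (p_i = a_i*p_{i-1} + p_{i-2}, q_i = a_i*q_{i-1} + q_{i-2} with p_{-2}=0, p_{-1}=1, q_{-2}=1, q_{-1}=0), until the denominator exceeds 65:
  i=0: a_0=2, p_0 = 2*1 + 0 = 2, q_0 = 2*0 + 1 = 1.
  i=1: a_1=7, p_1 = 7*2 + 1 = 15, q_1 = 7*1 + 0 = 7.
  i=2: a_2=1, p_2 = 1*15 + 2 = 17, q_2 = 1*7 + 1 = 8.
  i=3: a_3=1, p_3 = 1*17 + 15 = 32, q_3 = 1*8 + 7 = 15.
  i=4: a_4=2, p_4 = 2*32 + 17 = 81, q_4 = 2*15 + 8 = 38.
  i=5: a_5=2, p_5 = 2*81 + 32 = 194, q_5 = 2*38 + 15 = 91.
q_5 = 91 > 65, so the last convergent with denominator <= 65 is p_4/q_4 = 81/38.
The closest fraction with denominator <= 65 is either p_4/q_4 or the intermediate fraction (k*p_4 + p_3)/(k*q_4 + q_3) with the largest k >= 1 whose denominator stays <= 65; these approach x as k grows, and every other convergent or intermediate fraction in range is farther away.
Largest k: floor((65 - q_3)/q_4) = floor((65 - 15)/38) = 1.
That gives (1*81 + 32)/(1*38 + 15) = 113/53.
Compare the errors: |x - 81/38| = |744*38 - 81*349|/(349*38) = 3/13262, and |x - 113/53| = |744*53 - 113*349|/(349*53) = 5/18497.
Cross-multiplying, 3*18497 = 55491 < 66310 = 5*13262, so 3/13262 is smaller: the convergent 81/38 is closer to x than 113/53.

81/38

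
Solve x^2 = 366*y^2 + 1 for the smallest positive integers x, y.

(x, y) = (907925, 47458)

First expand sqrt(366) as a continued fraction. With x_i = (sqrt(366) + m_i)/d_i and (m_0, d_0) = (0, 1): a_0 = floor(sqrt(366)) = 19, since 19^2 = 361 <= 366 < 400 = 20^2.
Iterate m_{i+1} = d_i*a_i - m_i, d_{i+1} = (366 - m_{i+1}^2)/d_i, a_{i+1} = floor((a_0 + m_{i+1})/d_{i+1}):
  m_1 = 1*19 - 0 = 19, d_1 = (366 - 19^2)/1 = 5/1 = 5, a_1 = floor((19 + 19)/5) = 7.
  m_2 = 5*7 - 19 = 16, d_2 = (366 - 16^2)/5 = 110/5 = 22, a_2 = floor((19 + 16)/22) = 1.
  m_3 = 22*1 - 16 = 6, d_3 = (366 - 6^2)/22 = 330/22 = 15, a_3 = floor((19 + 6)/15) = 1.
  m_4 = 15*1 - 6 = 9, d_4 = (366 - 9^2)/15 = 285/15 = 19, a_4 = floor((19 + 9)/19) = 1.
  m_5 = 19*1 - 9 = 10, d_5 = (366 - 10^2)/19 = 266/19 = 14, a_5 = floor((19 + 10)/14) = 2.
  m_6 = 14*2 - 10 = 18, d_6 = (366 - 18^2)/14 = 42/14 = 3, a_6 = floor((19 + 18)/3) = 12.
  m_7 = 3*12 - 18 = 18, d_7 = (366 - 18^2)/3 = 42/3 = 14, a_7 = floor((19 + 18)/14) = 2.
  m_8 = 14*2 - 18 = 10, d_8 = (366 - 10^2)/14 = 266/14 = 19, a_8 = floor((19 + 10)/19) = 1.
  m_9 = 19*1 - 10 = 9, d_9 = (366 - 9^2)/19 = 285/19 = 15, a_9 = floor((19 + 9)/15) = 1.
  m_10 = 15*1 - 9 = 6, d_10 = (366 - 6^2)/15 = 330/15 = 22, a_10 = floor((19 + 6)/22) = 1.
  m_11 = 22*1 - 6 = 16, d_11 = (366 - 16^2)/22 = 110/22 = 5, a_11 = floor((19 + 16)/5) = 7.
  m_12 = 5*7 - 16 = 19, d_12 = (366 - 19^2)/5 = 5/5 = 1, a_12 = floor((19 + 19)/1) = 38.
  m_13 = 1*38 - 19 = 19, d_13 = (366 - 19^2)/1 = 5/1 = 5: (m_13, d_13) = (m_1, d_1) = (19, 5), so from here the quotients repeat a_1, ..., a_12; the period length is 12.
So sqrt(366) = [19; (7, 1, 1, 1, 2, 12, 2, 1, 1, 1, 7, 38)] with period length k = 12.
k is even, so the fundamental solution of x^2 - 366y^2 = 1 is (p_{k-1}, q_{k-1}) = (p_11, q_11); compute convergents through index 11.
Convergents (p_i = a_i*p_{i-1} + p_{i-2}, q_i = a_i*q_{i-1} + q_{i-2} with p_{-2}=0, p_{-1}=1, q_{-2}=1, q_{-1}=0):
  i=0: a_0=19, p_0 = 19*1 + 0 = 19, q_0 = 19*0 + 1 = 1.
  i=1: a_1=7, p_1 = 7*19 + 1 = 134, q_1 = 7*1 + 0 = 7.
  i=2: a_2=1, p_2 = 1*134 + 19 = 153, q_2 = 1*7 + 1 = 8.
  i=3: a_3=1, p_3 = 1*153 + 134 = 287, q_3 = 1*8 + 7 = 15.
  i=4: a_4=1, p_4 = 1*287 + 153 = 440, q_4 = 1*15 + 8 = 23.
  i=5: a_5=2, p_5 = 2*440 + 287 = 1167, q_5 = 2*23 + 15 = 61.
  i=6: a_6=12, p_6 = 12*1167 + 440 = 14444, q_6 = 12*61 + 23 = 755.
  i=7: a_7=2, p_7 = 2*14444 + 1167 = 30055, q_7 = 2*755 + 61 = 1571.
  i=8: a_8=1, p_8 = 1*30055 + 14444 = 44499, q_8 = 1*1571 + 755 = 2326.
  i=9: a_9=1, p_9 = 1*44499 + 30055 = 74554, q_9 = 1*2326 + 1571 = 3897.
  i=10: a_10=1, p_10 = 1*74554 + 44499 = 119053, q_10 = 1*3897 + 2326 = 6223.
  i=11: a_11=7, p_11 = 7*119053 + 74554 = 907925, q_11 = 7*6223 + 3897 = 47458.
Check: 907925^2 - 366*47458^2 = 824327805625 - 824327805624 = 1, so (x, y) = (907925, 47458) solves the equation, and by the theorem it is the least positive solution.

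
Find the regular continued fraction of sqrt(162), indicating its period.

[12; (1, 2, 1, 2, 12, 2, 1, 2, 1, 24)]

Write x_i = (sqrt(162) + m_i)/d_i with (m_0, d_0) = (0, 1). a_0 = floor(sqrt(162)) = 12, since 12^2 = 144 <= 162 < 169 = 13^2.
Iterate m_{i+1} = d_i*a_i - m_i, d_{i+1} = (162 - m_{i+1}^2)/d_i, a_{i+1} = floor((a_0 + m_{i+1})/d_{i+1}):
  m_1 = 1*12 - 0 = 12, d_1 = (162 - 12^2)/1 = 18/1 = 18, a_1 = floor((12 + 12)/18) = 1.
  m_2 = 18*1 - 12 = 6, d_2 = (162 - 6^2)/18 = 126/18 = 7, a_2 = floor((12 + 6)/7) = 2.
  m_3 = 7*2 - 6 = 8, d_3 = (162 - 8^2)/7 = 98/7 = 14, a_3 = floor((12 + 8)/14) = 1.
  m_4 = 14*1 - 8 = 6, d_4 = (162 - 6^2)/14 = 126/14 = 9, a_4 = floor((12 + 6)/9) = 2.
  m_5 = 9*2 - 6 = 12, d_5 = (162 - 12^2)/9 = 18/9 = 2, a_5 = floor((12 + 12)/2) = 12.
  m_6 = 2*12 - 12 = 12, d_6 = (162 - 12^2)/2 = 18/2 = 9, a_6 = floor((12 + 12)/9) = 2.
  m_7 = 9*2 - 12 = 6, d_7 = (162 - 6^2)/9 = 126/9 = 14, a_7 = floor((12 + 6)/14) = 1.
  m_8 = 14*1 - 6 = 8, d_8 = (162 - 8^2)/14 = 98/14 = 7, a_8 = floor((12 + 8)/7) = 2.
  m_9 = 7*2 - 8 = 6, d_9 = (162 - 6^2)/7 = 126/7 = 18, a_9 = floor((12 + 6)/18) = 1.
  m_10 = 18*1 - 6 = 12, d_10 = (162 - 12^2)/18 = 18/18 = 1, a_10 = floor((12 + 12)/1) = 24.
  m_11 = 1*24 - 12 = 12, d_11 = (162 - 12^2)/1 = 18/1 = 18: (m_11, d_11) = (m_1, d_1) = (12, 18), so from here the quotients repeat a_1, ..., a_10; the period length is 10.
Hence the expansion of sqrt(162) is a_0 = 12 followed by the repeating block 1, 2, 1, 2, 12, 2, 1, 2, 1, 24 (period 10).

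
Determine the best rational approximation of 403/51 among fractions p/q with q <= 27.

Expand x = 403/51 as a continued fraction with the Euclidean algorithm:
  403 = 7*51 + 46, so a_0 = 7.
  51 = 1*46 + 5, so a_1 = 1.
  46 = 9*5 + 1, so a_2 = 9.
  5 = 5*1 + 0, so a_3 = 5.
so x = [7; 1, 9, 5].
Convergents (p_i = a_i*p_{i-1} + p_{i-2}, q_i = a_i*q_{i-1} + q_{i-2} with p_{-2}=0, p_{-1}=1, q_{-2}=1, q_{-1}=0), until the denominator exceeds 27:
  i=0: a_0=7, p_0 = 7*1 + 0 = 7, q_0 = 7*0 + 1 = 1.
  i=1: a_1=1, p_1 = 1*7 + 1 = 8, q_1 = 1*1 + 0 = 1.
  i=2: a_2=9, p_2 = 9*8 + 7 = 79, q_2 = 9*1 + 1 = 10.
  i=3: a_3=5, p_3 = 5*79 + 8 = 403, q_3 = 5*10 + 1 = 51.
q_3 = 51 > 27, so the last convergent with denominator <= 27 is p_2/q_2 = 79/10.
The closest fraction with denominator <= 27 is either p_2/q_2 or the intermediate fraction (k*p_2 + p_1)/(k*q_2 + q_1) with the largest k >= 1 whose denominator stays <= 27; these approach x as k grows, and every other convergent or intermediate fraction in range is farther away.
Largest k: floor((27 - q_1)/q_2) = floor((27 - 1)/10) = 2.
That gives (2*79 + 8)/(2*10 + 1) = 166/21.
Compare the errors: |x - 79/10| = |403*10 - 79*51|/(51*10) = 1/510, and |x - 166/21| = |403*21 - 166*51|/(51*21) = 3/1071.
Cross-multiplying, 1*1071 = 1071 < 1530 = 3*510, so 1/510 is smaller: the convergent 79/10 is closer to x than 166/21.

79/10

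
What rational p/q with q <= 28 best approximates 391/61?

Expand x = 391/61 as a continued fraction with the Euclidean algorithm:
  391 = 6*61 + 25, so a_0 = 6.
  61 = 2*25 + 11, so a_1 = 2.
  25 = 2*11 + 3, so a_2 = 2.
  11 = 3*3 + 2, so a_3 = 3.
  3 = 1*2 + 1, so a_4 = 1.
  2 = 2*1 + 0, so a_5 = 2.
so x = [6; 2, 2, 3, 1, 2].
Convergents (p_i = a_i*p_{i-1} + p_{i-2}, q_i = a_i*q_{i-1} + q_{i-2} with p_{-2}=0, p_{-1}=1, q_{-2}=1, q_{-1}=0), until the denominator exceeds 28:
  i=0: a_0=6, p_0 = 6*1 + 0 = 6, q_0 = 6*0 + 1 = 1.
  i=1: a_1=2, p_1 = 2*6 + 1 = 13, q_1 = 2*1 + 0 = 2.
  i=2: a_2=2, p_2 = 2*13 + 6 = 32, q_2 = 2*2 + 1 = 5.
  i=3: a_3=3, p_3 = 3*32 + 13 = 109, q_3 = 3*5 + 2 = 17.
  i=4: a_4=1, p_4 = 1*109 + 32 = 141, q_4 = 1*17 + 5 = 22.
  i=5: a_5=2, p_5 = 2*141 + 109 = 391, q_5 = 2*22 + 17 = 61.
q_5 = 61 > 28, so the last convergent with denominator <= 28 is p_4/q_4 = 141/22.
The closest fraction with denominator <= 28 is either p_4/q_4 or the intermediate fraction (k*p_4 + p_3)/(k*q_4 + q_3) with the largest k >= 1 whose denominator stays <= 28; these approach x as k grows, and every other convergent or intermediate fraction in range is farther away.
Largest k: floor((28 - q_3)/q_4) = floor((28 - 17)/22) = 0.
Since k = 0, no intermediate fraction beyond p_4/q_4 has denominator <= 28, so the convergent 141/22 is the closest (its error is |391*22 - 141*61|/(61*22) = 1/1342).

141/22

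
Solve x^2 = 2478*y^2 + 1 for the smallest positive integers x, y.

(x, y) = (28673, 576)

First expand sqrt(2478) as a continued fraction. With x_i = (sqrt(2478) + m_i)/d_i and (m_0, d_0) = (0, 1): a_0 = floor(sqrt(2478)) = 49, since 49^2 = 2401 <= 2478 < 2500 = 50^2.
Iterate m_{i+1} = d_i*a_i - m_i, d_{i+1} = (2478 - m_{i+1}^2)/d_i, a_{i+1} = floor((a_0 + m_{i+1})/d_{i+1}):
  m_1 = 1*49 - 0 = 49, d_1 = (2478 - 49^2)/1 = 77/1 = 77, a_1 = floor((49 + 49)/77) = 1.
  m_2 = 77*1 - 49 = 28, d_2 = (2478 - 28^2)/77 = 1694/77 = 22, a_2 = floor((49 + 28)/22) = 3.
  m_3 = 22*3 - 28 = 38, d_3 = (2478 - 38^2)/22 = 1034/22 = 47, a_3 = floor((49 + 38)/47) = 1.
  m_4 = 47*1 - 38 = 9, d_4 = (2478 - 9^2)/47 = 2397/47 = 51, a_4 = floor((49 + 9)/51) = 1.
  m_5 = 51*1 - 9 = 42, d_5 = (2478 - 42^2)/51 = 714/51 = 14, a_5 = floor((49 + 42)/14) = 6.
  m_6 = 14*6 - 42 = 42, d_6 = (2478 - 42^2)/14 = 714/14 = 51, a_6 = floor((49 + 42)/51) = 1.
  m_7 = 51*1 - 42 = 9, d_7 = (2478 - 9^2)/51 = 2397/51 = 47, a_7 = floor((49 + 9)/47) = 1.
  m_8 = 47*1 - 9 = 38, d_8 = (2478 - 38^2)/47 = 1034/47 = 22, a_8 = floor((49 + 38)/22) = 3.
  m_9 = 22*3 - 38 = 28, d_9 = (2478 - 28^2)/22 = 1694/22 = 77, a_9 = floor((49 + 28)/77) = 1.
  m_10 = 77*1 - 28 = 49, d_10 = (2478 - 49^2)/77 = 77/77 = 1, a_10 = floor((49 + 49)/1) = 98.
  m_11 = 1*98 - 49 = 49, d_11 = (2478 - 49^2)/1 = 77/1 = 77: (m_11, d_11) = (m_1, d_1) = (49, 77), so from here the quotients repeat a_1, ..., a_10; the period length is 10.
So sqrt(2478) = [49; (1, 3, 1, 1, 6, 1, 1, 3, 1, 98)] with period length k = 10.
k is even, so the fundamental solution of x^2 - 2478y^2 = 1 is (p_{k-1}, q_{k-1}) = (p_9, q_9); compute convergents through index 9.
Convergents (p_i = a_i*p_{i-1} + p_{i-2}, q_i = a_i*q_{i-1} + q_{i-2} with p_{-2}=0, p_{-1}=1, q_{-2}=1, q_{-1}=0):
  i=0: a_0=49, p_0 = 49*1 + 0 = 49, q_0 = 49*0 + 1 = 1.
  i=1: a_1=1, p_1 = 1*49 + 1 = 50, q_1 = 1*1 + 0 = 1.
  i=2: a_2=3, p_2 = 3*50 + 49 = 199, q_2 = 3*1 + 1 = 4.
  i=3: a_3=1, p_3 = 1*199 + 50 = 249, q_3 = 1*4 + 1 = 5.
  i=4: a_4=1, p_4 = 1*249 + 199 = 448, q_4 = 1*5 + 4 = 9.
  i=5: a_5=6, p_5 = 6*448 + 249 = 2937, q_5 = 6*9 + 5 = 59.
  i=6: a_6=1, p_6 = 1*2937 + 448 = 3385, q_6 = 1*59 + 9 = 68.
  i=7: a_7=1, p_7 = 1*3385 + 2937 = 6322, q_7 = 1*68 + 59 = 127.
  i=8: a_8=3, p_8 = 3*6322 + 3385 = 22351, q_8 = 3*127 + 68 = 449.
  i=9: a_9=1, p_9 = 1*22351 + 6322 = 28673, q_9 = 1*449 + 127 = 576.
Check: 28673^2 - 2478*576^2 = 822140929 - 822140928 = 1, so (x, y) = (28673, 576) solves the equation, and by the theorem it is the least positive solution.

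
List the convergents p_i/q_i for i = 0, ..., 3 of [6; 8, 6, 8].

Using the convergent recurrence p_i = a_i*p_{i-1} + p_{i-2}, q_i = a_i*q_{i-1} + q_{i-2} with p_{-2}=0, p_{-1}=1, q_{-2}=1, q_{-1}=0:
  i=0: a_0=6, p_0 = 6*1 + 0 = 6, q_0 = 6*0 + 1 = 1.
  i=1: a_1=8, p_1 = 8*6 + 1 = 49, q_1 = 8*1 + 0 = 8.
  i=2: a_2=6, p_2 = 6*49 + 6 = 300, q_2 = 6*8 + 1 = 49.
  i=3: a_3=8, p_3 = 8*300 + 49 = 2449, q_3 = 8*49 + 8 = 400.

6/1, 49/8, 300/49, 2449/400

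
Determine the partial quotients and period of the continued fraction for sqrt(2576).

Write x_i = (sqrt(2576) + m_i)/d_i with (m_0, d_0) = (0, 1). a_0 = floor(sqrt(2576)) = 50, since 50^2 = 2500 <= 2576 < 2601 = 51^2.
Iterate m_{i+1} = d_i*a_i - m_i, d_{i+1} = (2576 - m_{i+1}^2)/d_i, a_{i+1} = floor((a_0 + m_{i+1})/d_{i+1}):
  m_1 = 1*50 - 0 = 50, d_1 = (2576 - 50^2)/1 = 76/1 = 76, a_1 = floor((50 + 50)/76) = 1.
  m_2 = 76*1 - 50 = 26, d_2 = (2576 - 26^2)/76 = 1900/76 = 25, a_2 = floor((50 + 26)/25) = 3.
  m_3 = 25*3 - 26 = 49, d_3 = (2576 - 49^2)/25 = 175/25 = 7, a_3 = floor((50 + 49)/7) = 14.
  m_4 = 7*14 - 49 = 49, d_4 = (2576 - 49^2)/7 = 175/7 = 25, a_4 = floor((50 + 49)/25) = 3.
  m_5 = 25*3 - 49 = 26, d_5 = (2576 - 26^2)/25 = 1900/25 = 76, a_5 = floor((50 + 26)/76) = 1.
  m_6 = 76*1 - 26 = 50, d_6 = (2576 - 50^2)/76 = 76/76 = 1, a_6 = floor((50 + 50)/1) = 100.
  m_7 = 1*100 - 50 = 50, d_7 = (2576 - 50^2)/1 = 76/1 = 76: (m_7, d_7) = (m_1, d_1) = (50, 76), so from here the quotients repeat a_1, ..., a_6; the period length is 6.
Hence the expansion of sqrt(2576) is a_0 = 50 followed by the repeating block 1, 3, 14, 3, 1, 100 (period 6).

[50; (1, 3, 14, 3, 1, 100)]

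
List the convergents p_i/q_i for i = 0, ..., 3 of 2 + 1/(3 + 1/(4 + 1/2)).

Using the convergent recurrence p_i = a_i*p_{i-1} + p_{i-2}, q_i = a_i*q_{i-1} + q_{i-2} with p_{-2}=0, p_{-1}=1, q_{-2}=1, q_{-1}=0:
  i=0: a_0=2, p_0 = 2*1 + 0 = 2, q_0 = 2*0 + 1 = 1.
  i=1: a_1=3, p_1 = 3*2 + 1 = 7, q_1 = 3*1 + 0 = 3.
  i=2: a_2=4, p_2 = 4*7 + 2 = 30, q_2 = 4*3 + 1 = 13.
  i=3: a_3=2, p_3 = 2*30 + 7 = 67, q_3 = 2*13 + 3 = 29.

2/1, 7/3, 30/13, 67/29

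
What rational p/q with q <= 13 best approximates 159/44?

47/13

Expand x = 159/44 as a continued fraction with the Euclidean algorithm:
  159 = 3*44 + 27, so a_0 = 3.
  44 = 1*27 + 17, so a_1 = 1.
  27 = 1*17 + 10, so a_2 = 1.
  17 = 1*10 + 7, so a_3 = 1.
  10 = 1*7 + 3, so a_4 = 1.
  7 = 2*3 + 1, so a_5 = 2.
  3 = 3*1 + 0, so a_6 = 3.
so x = [3; 1, 1, 1, 1, 2, 3].
Convergents (p_i = a_i*p_{i-1} + p_{i-2}, q_i = a_i*q_{i-1} + q_{i-2} with p_{-2}=0, p_{-1}=1, q_{-2}=1, q_{-1}=0), until the denominator exceeds 13:
  i=0: a_0=3, p_0 = 3*1 + 0 = 3, q_0 = 3*0 + 1 = 1.
  i=1: a_1=1, p_1 = 1*3 + 1 = 4, q_1 = 1*1 + 0 = 1.
  i=2: a_2=1, p_2 = 1*4 + 3 = 7, q_2 = 1*1 + 1 = 2.
  i=3: a_3=1, p_3 = 1*7 + 4 = 11, q_3 = 1*2 + 1 = 3.
  i=4: a_4=1, p_4 = 1*11 + 7 = 18, q_4 = 1*3 + 2 = 5.
  i=5: a_5=2, p_5 = 2*18 + 11 = 47, q_5 = 2*5 + 3 = 13.
  i=6: a_6=3, p_6 = 3*47 + 18 = 159, q_6 = 3*13 + 5 = 44.
q_6 = 44 > 13, so the last convergent with denominator <= 13 is p_5/q_5 = 47/13.
The closest fraction with denominator <= 13 is either p_5/q_5 or the intermediate fraction (k*p_5 + p_4)/(k*q_5 + q_4) with the largest k >= 1 whose denominator stays <= 13; these approach x as k grows, and every other convergent or intermediate fraction in range is farther away.
Largest k: floor((13 - q_4)/q_5) = floor((13 - 5)/13) = 0.
Since k = 0, no intermediate fraction beyond p_5/q_5 has denominator <= 13, so the convergent 47/13 is the closest (its error is |159*13 - 47*44|/(44*13) = 1/572).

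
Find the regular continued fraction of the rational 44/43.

Run the Euclidean algorithm on 44 and 43; the successive quotients are the partial quotients a_0, a_1, ... (each step inverts the fractional part left over by the previous one):
  44 = 1*43 + 1, so a_0 = 1.
  43 = 43*1 + 0, so a_1 = 43.
The remainder reaches 0 after 2 divisions, so the expansion has 2 partial quotients, read off in order.

[1; 43]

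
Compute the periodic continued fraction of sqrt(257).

[16; (32)]

Write x_i = (sqrt(257) + m_i)/d_i with (m_0, d_0) = (0, 1). a_0 = floor(sqrt(257)) = 16, since 16^2 = 256 <= 257 < 289 = 17^2.
Iterate m_{i+1} = d_i*a_i - m_i, d_{i+1} = (257 - m_{i+1}^2)/d_i, a_{i+1} = floor((a_0 + m_{i+1})/d_{i+1}):
  m_1 = 1*16 - 0 = 16, d_1 = (257 - 16^2)/1 = 1/1 = 1, a_1 = floor((16 + 16)/1) = 32.
  m_2 = 1*32 - 16 = 16, d_2 = (257 - 16^2)/1 = 1/1 = 1: (m_2, d_2) = (m_1, d_1) = (16, 1), so from here the quotient a_1 repeats; the period length is 1.
Hence the expansion of sqrt(257) is a_0 = 16 followed by the repeating block 32 (period 1).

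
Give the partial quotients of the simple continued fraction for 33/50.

[0; 1, 1, 1, 16]

Run the Euclidean algorithm on 33 and 50; the successive quotients are the partial quotients a_0, a_1, ... (each step inverts the fractional part left over by the previous one):
  33 = 0*50 + 33, so a_0 = 0.
  50 = 1*33 + 17, so a_1 = 1.
  33 = 1*17 + 16, so a_2 = 1.
  17 = 1*16 + 1, so a_3 = 1.
  16 = 16*1 + 0, so a_4 = 16.
The remainder reaches 0 after 5 divisions, so the expansion has 5 partial quotients, read off in order.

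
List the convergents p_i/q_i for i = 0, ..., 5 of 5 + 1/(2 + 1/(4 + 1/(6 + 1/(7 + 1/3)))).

5/1, 11/2, 49/9, 305/56, 2184/401, 6857/1259

Using the convergent recurrence p_i = a_i*p_{i-1} + p_{i-2}, q_i = a_i*q_{i-1} + q_{i-2} with p_{-2}=0, p_{-1}=1, q_{-2}=1, q_{-1}=0:
  i=0: a_0=5, p_0 = 5*1 + 0 = 5, q_0 = 5*0 + 1 = 1.
  i=1: a_1=2, p_1 = 2*5 + 1 = 11, q_1 = 2*1 + 0 = 2.
  i=2: a_2=4, p_2 = 4*11 + 5 = 49, q_2 = 4*2 + 1 = 9.
  i=3: a_3=6, p_3 = 6*49 + 11 = 305, q_3 = 6*9 + 2 = 56.
  i=4: a_4=7, p_4 = 7*305 + 49 = 2184, q_4 = 7*56 + 9 = 401.
  i=5: a_5=3, p_5 = 3*2184 + 305 = 6857, q_5 = 3*401 + 56 = 1259.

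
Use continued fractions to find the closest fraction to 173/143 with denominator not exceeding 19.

23/19

Expand x = 173/143 as a continued fraction with the Euclidean algorithm:
  173 = 1*143 + 30, so a_0 = 1.
  143 = 4*30 + 23, so a_1 = 4.
  30 = 1*23 + 7, so a_2 = 1.
  23 = 3*7 + 2, so a_3 = 3.
  7 = 3*2 + 1, so a_4 = 3.
  2 = 2*1 + 0, so a_5 = 2.
so x = [1; 4, 1, 3, 3, 2].
Convergents (p_i = a_i*p_{i-1} + p_{i-2}, q_i = a_i*q_{i-1} + q_{i-2} with p_{-2}=0, p_{-1}=1, q_{-2}=1, q_{-1}=0), until the denominator exceeds 19:
  i=0: a_0=1, p_0 = 1*1 + 0 = 1, q_0 = 1*0 + 1 = 1.
  i=1: a_1=4, p_1 = 4*1 + 1 = 5, q_1 = 4*1 + 0 = 4.
  i=2: a_2=1, p_2 = 1*5 + 1 = 6, q_2 = 1*4 + 1 = 5.
  i=3: a_3=3, p_3 = 3*6 + 5 = 23, q_3 = 3*5 + 4 = 19.
  i=4: a_4=3, p_4 = 3*23 + 6 = 75, q_4 = 3*19 + 5 = 62.
q_4 = 62 > 19, so the last convergent with denominator <= 19 is p_3/q_3 = 23/19.
The closest fraction with denominator <= 19 is either p_3/q_3 or the intermediate fraction (k*p_3 + p_2)/(k*q_3 + q_2) with the largest k >= 1 whose denominator stays <= 19; these approach x as k grows, and every other convergent or intermediate fraction in range is farther away.
Largest k: floor((19 - q_2)/q_3) = floor((19 - 5)/19) = 0.
Since k = 0, no intermediate fraction beyond p_3/q_3 has denominator <= 19, so the convergent 23/19 is the closest (its error is |173*19 - 23*143|/(143*19) = 2/2717).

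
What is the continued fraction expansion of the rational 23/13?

[1; 1, 3, 3]

Run the Euclidean algorithm on 23 and 13; the successive quotients are the partial quotients a_0, a_1, ... (each step inverts the fractional part left over by the previous one):
  23 = 1*13 + 10, so a_0 = 1.
  13 = 1*10 + 3, so a_1 = 1.
  10 = 3*3 + 1, so a_2 = 3.
  3 = 3*1 + 0, so a_3 = 3.
The remainder reaches 0 after 4 divisions, so the expansion has 4 partial quotients, read off in order.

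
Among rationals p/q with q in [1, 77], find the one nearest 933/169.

265/48

Expand x = 933/169 as a continued fraction with the Euclidean algorithm:
  933 = 5*169 + 88, so a_0 = 5.
  169 = 1*88 + 81, so a_1 = 1.
  88 = 1*81 + 7, so a_2 = 1.
  81 = 11*7 + 4, so a_3 = 11.
  7 = 1*4 + 3, so a_4 = 1.
  4 = 1*3 + 1, so a_5 = 1.
  3 = 3*1 + 0, so a_6 = 3.
so x = [5; 1, 1, 11, 1, 1, 3].
Convergents (p_i = a_i*p_{i-1} + p_{i-2}, q_i = a_i*q_{i-1} + q_{i-2} with p_{-2}=0, p_{-1}=1, q_{-2}=1, q_{-1}=0), until the denominator exceeds 77:
  i=0: a_0=5, p_0 = 5*1 + 0 = 5, q_0 = 5*0 + 1 = 1.
  i=1: a_1=1, p_1 = 1*5 + 1 = 6, q_1 = 1*1 + 0 = 1.
  i=2: a_2=1, p_2 = 1*6 + 5 = 11, q_2 = 1*1 + 1 = 2.
  i=3: a_3=11, p_3 = 11*11 + 6 = 127, q_3 = 11*2 + 1 = 23.
  i=4: a_4=1, p_4 = 1*127 + 11 = 138, q_4 = 1*23 + 2 = 25.
  i=5: a_5=1, p_5 = 1*138 + 127 = 265, q_5 = 1*25 + 23 = 48.
  i=6: a_6=3, p_6 = 3*265 + 138 = 933, q_6 = 3*48 + 25 = 169.
q_6 = 169 > 77, so the last convergent with denominator <= 77 is p_5/q_5 = 265/48.
The closest fraction with denominator <= 77 is either p_5/q_5 or the intermediate fraction (k*p_5 + p_4)/(k*q_5 + q_4) with the largest k >= 1 whose denominator stays <= 77; these approach x as k grows, and every other convergent or intermediate fraction in range is farther away.
Largest k: floor((77 - q_4)/q_5) = floor((77 - 25)/48) = 1.
That gives (1*265 + 138)/(1*48 + 25) = 403/73.
Compare the errors: |x - 265/48| = |933*48 - 265*169|/(169*48) = 1/8112, and |x - 403/73| = |933*73 - 403*169|/(169*73) = 2/12337.
Cross-multiplying, 1*12337 = 12337 < 16224 = 2*8112, so 1/8112 is smaller: the convergent 265/48 is closer to x than 403/73.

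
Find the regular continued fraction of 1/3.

Run the Euclidean algorithm on 1 and 3; the successive quotients are the partial quotients a_0, a_1, ... (each step inverts the fractional part left over by the previous one):
  1 = 0*3 + 1, so a_0 = 0.
  3 = 3*1 + 0, so a_1 = 3.
The remainder reaches 0 after 2 divisions, so the expansion has 2 partial quotients, read off in order.

[0; 3]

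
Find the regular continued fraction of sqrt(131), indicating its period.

Write x_i = (sqrt(131) + m_i)/d_i with (m_0, d_0) = (0, 1). a_0 = floor(sqrt(131)) = 11, since 11^2 = 121 <= 131 < 144 = 12^2.
Iterate m_{i+1} = d_i*a_i - m_i, d_{i+1} = (131 - m_{i+1}^2)/d_i, a_{i+1} = floor((a_0 + m_{i+1})/d_{i+1}):
  m_1 = 1*11 - 0 = 11, d_1 = (131 - 11^2)/1 = 10/1 = 10, a_1 = floor((11 + 11)/10) = 2.
  m_2 = 10*2 - 11 = 9, d_2 = (131 - 9^2)/10 = 50/10 = 5, a_2 = floor((11 + 9)/5) = 4.
  m_3 = 5*4 - 9 = 11, d_3 = (131 - 11^2)/5 = 10/5 = 2, a_3 = floor((11 + 11)/2) = 11.
  m_4 = 2*11 - 11 = 11, d_4 = (131 - 11^2)/2 = 10/2 = 5, a_4 = floor((11 + 11)/5) = 4.
  m_5 = 5*4 - 11 = 9, d_5 = (131 - 9^2)/5 = 50/5 = 10, a_5 = floor((11 + 9)/10) = 2.
  m_6 = 10*2 - 9 = 11, d_6 = (131 - 11^2)/10 = 10/10 = 1, a_6 = floor((11 + 11)/1) = 22.
  m_7 = 1*22 - 11 = 11, d_7 = (131 - 11^2)/1 = 10/1 = 10: (m_7, d_7) = (m_1, d_1) = (11, 10), so from here the quotients repeat a_1, ..., a_6; the period length is 6.
Hence the expansion of sqrt(131) is a_0 = 11 followed by the repeating block 2, 4, 11, 4, 2, 22 (period 6).

[11; (2, 4, 11, 4, 2, 22)]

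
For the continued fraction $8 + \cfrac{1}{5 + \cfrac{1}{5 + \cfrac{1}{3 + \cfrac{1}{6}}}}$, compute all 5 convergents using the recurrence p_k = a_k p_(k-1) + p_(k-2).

Using the convergent recurrence p_i = a_i*p_{i-1} + p_{i-2}, q_i = a_i*q_{i-1} + q_{i-2} with p_{-2}=0, p_{-1}=1, q_{-2}=1, q_{-1}=0:
  i=0: a_0=8, p_0 = 8*1 + 0 = 8, q_0 = 8*0 + 1 = 1.
  i=1: a_1=5, p_1 = 5*8 + 1 = 41, q_1 = 5*1 + 0 = 5.
  i=2: a_2=5, p_2 = 5*41 + 8 = 213, q_2 = 5*5 + 1 = 26.
  i=3: a_3=3, p_3 = 3*213 + 41 = 680, q_3 = 3*26 + 5 = 83.
  i=4: a_4=6, p_4 = 6*680 + 213 = 4293, q_4 = 6*83 + 26 = 524.

8/1, 41/5, 213/26, 680/83, 4293/524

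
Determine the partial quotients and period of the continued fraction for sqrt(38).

Write x_i = (sqrt(38) + m_i)/d_i with (m_0, d_0) = (0, 1). a_0 = floor(sqrt(38)) = 6, since 6^2 = 36 <= 38 < 49 = 7^2.
Iterate m_{i+1} = d_i*a_i - m_i, d_{i+1} = (38 - m_{i+1}^2)/d_i, a_{i+1} = floor((a_0 + m_{i+1})/d_{i+1}):
  m_1 = 1*6 - 0 = 6, d_1 = (38 - 6^2)/1 = 2/1 = 2, a_1 = floor((6 + 6)/2) = 6.
  m_2 = 2*6 - 6 = 6, d_2 = (38 - 6^2)/2 = 2/2 = 1, a_2 = floor((6 + 6)/1) = 12.
  m_3 = 1*12 - 6 = 6, d_3 = (38 - 6^2)/1 = 2/1 = 2: (m_3, d_3) = (m_1, d_1) = (6, 2), so from here the quotients repeat a_1, a_2; the period length is 2.
Hence the expansion of sqrt(38) is a_0 = 6 followed by the repeating block 6, 12 (period 2).

[6; (6, 12)]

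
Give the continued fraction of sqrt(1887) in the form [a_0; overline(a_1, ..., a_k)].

[43; overline(2, 3, 1, 1, 1, 3, 2, 86)]

Write x_i = (sqrt(1887) + m_i)/d_i with (m_0, d_0) = (0, 1). a_0 = floor(sqrt(1887)) = 43, since 43^2 = 1849 <= 1887 < 1936 = 44^2.
Iterate m_{i+1} = d_i*a_i - m_i, d_{i+1} = (1887 - m_{i+1}^2)/d_i, a_{i+1} = floor((a_0 + m_{i+1})/d_{i+1}):
  m_1 = 1*43 - 0 = 43, d_1 = (1887 - 43^2)/1 = 38/1 = 38, a_1 = floor((43 + 43)/38) = 2.
  m_2 = 38*2 - 43 = 33, d_2 = (1887 - 33^2)/38 = 798/38 = 21, a_2 = floor((43 + 33)/21) = 3.
  m_3 = 21*3 - 33 = 30, d_3 = (1887 - 30^2)/21 = 987/21 = 47, a_3 = floor((43 + 30)/47) = 1.
  m_4 = 47*1 - 30 = 17, d_4 = (1887 - 17^2)/47 = 1598/47 = 34, a_4 = floor((43 + 17)/34) = 1.
  m_5 = 34*1 - 17 = 17, d_5 = (1887 - 17^2)/34 = 1598/34 = 47, a_5 = floor((43 + 17)/47) = 1.
  m_6 = 47*1 - 17 = 30, d_6 = (1887 - 30^2)/47 = 987/47 = 21, a_6 = floor((43 + 30)/21) = 3.
  m_7 = 21*3 - 30 = 33, d_7 = (1887 - 33^2)/21 = 798/21 = 38, a_7 = floor((43 + 33)/38) = 2.
  m_8 = 38*2 - 33 = 43, d_8 = (1887 - 43^2)/38 = 38/38 = 1, a_8 = floor((43 + 43)/1) = 86.
  m_9 = 1*86 - 43 = 43, d_9 = (1887 - 43^2)/1 = 38/1 = 38: (m_9, d_9) = (m_1, d_1) = (43, 38), so from here the quotients repeat a_1, ..., a_8; the period length is 8.
Hence the expansion of sqrt(1887) is a_0 = 43 followed by the repeating block 2, 3, 1, 1, 1, 3, 2, 86 (period 8).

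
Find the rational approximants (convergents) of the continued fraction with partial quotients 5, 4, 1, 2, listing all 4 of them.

Using the convergent recurrence p_i = a_i*p_{i-1} + p_{i-2}, q_i = a_i*q_{i-1} + q_{i-2} with p_{-2}=0, p_{-1}=1, q_{-2}=1, q_{-1}=0:
  i=0: a_0=5, p_0 = 5*1 + 0 = 5, q_0 = 5*0 + 1 = 1.
  i=1: a_1=4, p_1 = 4*5 + 1 = 21, q_1 = 4*1 + 0 = 4.
  i=2: a_2=1, p_2 = 1*21 + 5 = 26, q_2 = 1*4 + 1 = 5.
  i=3: a_3=2, p_3 = 2*26 + 21 = 73, q_3 = 2*5 + 4 = 14.

5/1, 21/4, 26/5, 73/14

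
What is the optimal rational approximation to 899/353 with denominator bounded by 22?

Expand x = 899/353 as a continued fraction with the Euclidean algorithm:
  899 = 2*353 + 193, so a_0 = 2.
  353 = 1*193 + 160, so a_1 = 1.
  193 = 1*160 + 33, so a_2 = 1.
  160 = 4*33 + 28, so a_3 = 4.
  33 = 1*28 + 5, so a_4 = 1.
  28 = 5*5 + 3, so a_5 = 5.
  5 = 1*3 + 2, so a_6 = 1.
  3 = 1*2 + 1, so a_7 = 1.
  2 = 2*1 + 0, so a_8 = 2.
so x = [2; 1, 1, 4, 1, 5, 1, 1, 2].
Convergents (p_i = a_i*p_{i-1} + p_{i-2}, q_i = a_i*q_{i-1} + q_{i-2} with p_{-2}=0, p_{-1}=1, q_{-2}=1, q_{-1}=0), until the denominator exceeds 22:
  i=0: a_0=2, p_0 = 2*1 + 0 = 2, q_0 = 2*0 + 1 = 1.
  i=1: a_1=1, p_1 = 1*2 + 1 = 3, q_1 = 1*1 + 0 = 1.
  i=2: a_2=1, p_2 = 1*3 + 2 = 5, q_2 = 1*1 + 1 = 2.
  i=3: a_3=4, p_3 = 4*5 + 3 = 23, q_3 = 4*2 + 1 = 9.
  i=4: a_4=1, p_4 = 1*23 + 5 = 28, q_4 = 1*9 + 2 = 11.
  i=5: a_5=5, p_5 = 5*28 + 23 = 163, q_5 = 5*11 + 9 = 64.
q_5 = 64 > 22, so the last convergent with denominator <= 22 is p_4/q_4 = 28/11.
The closest fraction with denominator <= 22 is either p_4/q_4 or the intermediate fraction (k*p_4 + p_3)/(k*q_4 + q_3) with the largest k >= 1 whose denominator stays <= 22; these approach x as k grows, and every other convergent or intermediate fraction in range is farther away.
Largest k: floor((22 - q_3)/q_4) = floor((22 - 9)/11) = 1.
That gives (1*28 + 23)/(1*11 + 9) = 51/20.
Compare the errors: |x - 28/11| = |899*11 - 28*353|/(353*11) = 5/3883, and |x - 51/20| = |899*20 - 51*353|/(353*20) = 23/7060.
Cross-multiplying, 5*7060 = 35300 < 89309 = 23*3883, so 5/3883 is smaller: the convergent 28/11 is closer to x than 51/20.

28/11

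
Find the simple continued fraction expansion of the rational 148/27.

[5; 2, 13]

Run the Euclidean algorithm on 148 and 27; the successive quotients are the partial quotients a_0, a_1, ... (each step inverts the fractional part left over by the previous one):
  148 = 5*27 + 13, so a_0 = 5.
  27 = 2*13 + 1, so a_1 = 2.
  13 = 13*1 + 0, so a_2 = 13.
The remainder reaches 0 after 3 divisions, so the expansion has 3 partial quotients, read off in order.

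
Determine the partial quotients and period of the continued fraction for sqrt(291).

Write x_i = (sqrt(291) + m_i)/d_i with (m_0, d_0) = (0, 1). a_0 = floor(sqrt(291)) = 17, since 17^2 = 289 <= 291 < 324 = 18^2.
Iterate m_{i+1} = d_i*a_i - m_i, d_{i+1} = (291 - m_{i+1}^2)/d_i, a_{i+1} = floor((a_0 + m_{i+1})/d_{i+1}):
  m_1 = 1*17 - 0 = 17, d_1 = (291 - 17^2)/1 = 2/1 = 2, a_1 = floor((17 + 17)/2) = 17.
  m_2 = 2*17 - 17 = 17, d_2 = (291 - 17^2)/2 = 2/2 = 1, a_2 = floor((17 + 17)/1) = 34.
  m_3 = 1*34 - 17 = 17, d_3 = (291 - 17^2)/1 = 2/1 = 2: (m_3, d_3) = (m_1, d_1) = (17, 2), so from here the quotients repeat a_1, a_2; the period length is 2.
Hence the expansion of sqrt(291) is a_0 = 17 followed by the repeating block 17, 34 (period 2).

[17; (17, 34)]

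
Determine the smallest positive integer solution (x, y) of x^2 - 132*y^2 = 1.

First expand sqrt(132) as a continued fraction. With x_i = (sqrt(132) + m_i)/d_i and (m_0, d_0) = (0, 1): a_0 = floor(sqrt(132)) = 11, since 11^2 = 121 <= 132 < 144 = 12^2.
Iterate m_{i+1} = d_i*a_i - m_i, d_{i+1} = (132 - m_{i+1}^2)/d_i, a_{i+1} = floor((a_0 + m_{i+1})/d_{i+1}):
  m_1 = 1*11 - 0 = 11, d_1 = (132 - 11^2)/1 = 11/1 = 11, a_1 = floor((11 + 11)/11) = 2.
  m_2 = 11*2 - 11 = 11, d_2 = (132 - 11^2)/11 = 11/11 = 1, a_2 = floor((11 + 11)/1) = 22.
  m_3 = 1*22 - 11 = 11, d_3 = (132 - 11^2)/1 = 11/1 = 11: (m_3, d_3) = (m_1, d_1) = (11, 11), so from here the quotients repeat a_1, a_2; the period length is 2.
So sqrt(132) = [11; (2, 22)] with period length k = 2.
k is even, so the fundamental solution of x^2 - 132y^2 = 1 is (p_{k-1}, q_{k-1}) = (p_1, q_1); compute convergents through index 1.
Convergents (p_i = a_i*p_{i-1} + p_{i-2}, q_i = a_i*q_{i-1} + q_{i-2} with p_{-2}=0, p_{-1}=1, q_{-2}=1, q_{-1}=0):
  i=0: a_0=11, p_0 = 11*1 + 0 = 11, q_0 = 11*0 + 1 = 1.
  i=1: a_1=2, p_1 = 2*11 + 1 = 23, q_1 = 2*1 + 0 = 2.
Check: 23^2 - 132*2^2 = 529 - 528 = 1, so (x, y) = (23, 2) solves the equation, and by the theorem it is the least positive solution.

(x, y) = (23, 2)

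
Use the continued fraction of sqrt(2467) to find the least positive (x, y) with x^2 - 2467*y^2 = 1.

(x, y) = (22202, 447)

First expand sqrt(2467) as a continued fraction. With x_i = (sqrt(2467) + m_i)/d_i and (m_0, d_0) = (0, 1): a_0 = floor(sqrt(2467)) = 49, since 49^2 = 2401 <= 2467 < 2500 = 50^2.
Iterate m_{i+1} = d_i*a_i - m_i, d_{i+1} = (2467 - m_{i+1}^2)/d_i, a_{i+1} = floor((a_0 + m_{i+1})/d_{i+1}):
  m_1 = 1*49 - 0 = 49, d_1 = (2467 - 49^2)/1 = 66/1 = 66, a_1 = floor((49 + 49)/66) = 1.
  m_2 = 66*1 - 49 = 17, d_2 = (2467 - 17^2)/66 = 2178/66 = 33, a_2 = floor((49 + 17)/33) = 2.
  m_3 = 33*2 - 17 = 49, d_3 = (2467 - 49^2)/33 = 66/33 = 2, a_3 = floor((49 + 49)/2) = 49.
  m_4 = 2*49 - 49 = 49, d_4 = (2467 - 49^2)/2 = 66/2 = 33, a_4 = floor((49 + 49)/33) = 2.
  m_5 = 33*2 - 49 = 17, d_5 = (2467 - 17^2)/33 = 2178/33 = 66, a_5 = floor((49 + 17)/66) = 1.
  m_6 = 66*1 - 17 = 49, d_6 = (2467 - 49^2)/66 = 66/66 = 1, a_6 = floor((49 + 49)/1) = 98.
  m_7 = 1*98 - 49 = 49, d_7 = (2467 - 49^2)/1 = 66/1 = 66: (m_7, d_7) = (m_1, d_1) = (49, 66), so from here the quotients repeat a_1, ..., a_6; the period length is 6.
So sqrt(2467) = [49; (1, 2, 49, 2, 1, 98)] with period length k = 6.
k is even, so the fundamental solution of x^2 - 2467y^2 = 1 is (p_{k-1}, q_{k-1}) = (p_5, q_5); compute convergents through index 5.
Convergents (p_i = a_i*p_{i-1} + p_{i-2}, q_i = a_i*q_{i-1} + q_{i-2} with p_{-2}=0, p_{-1}=1, q_{-2}=1, q_{-1}=0):
  i=0: a_0=49, p_0 = 49*1 + 0 = 49, q_0 = 49*0 + 1 = 1.
  i=1: a_1=1, p_1 = 1*49 + 1 = 50, q_1 = 1*1 + 0 = 1.
  i=2: a_2=2, p_2 = 2*50 + 49 = 149, q_2 = 2*1 + 1 = 3.
  i=3: a_3=49, p_3 = 49*149 + 50 = 7351, q_3 = 49*3 + 1 = 148.
  i=4: a_4=2, p_4 = 2*7351 + 149 = 14851, q_4 = 2*148 + 3 = 299.
  i=5: a_5=1, p_5 = 1*14851 + 7351 = 22202, q_5 = 1*299 + 148 = 447.
Check: 22202^2 - 2467*447^2 = 492928804 - 492928803 = 1, so (x, y) = (22202, 447) solves the equation, and by the theorem it is the least positive solution.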